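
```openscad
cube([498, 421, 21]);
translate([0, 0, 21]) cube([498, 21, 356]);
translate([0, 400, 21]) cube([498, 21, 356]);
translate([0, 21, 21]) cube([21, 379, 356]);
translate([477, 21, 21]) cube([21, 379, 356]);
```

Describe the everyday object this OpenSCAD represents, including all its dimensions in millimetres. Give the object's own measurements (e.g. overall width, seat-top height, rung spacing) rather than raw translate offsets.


An open-topped rectangular box: outside dimensions 498×421×377 mm, with a uniform wall and base thickness of 21 mm. The base is a full 498×421 slab on the floor; four walls sit on top of the base. The front and back walls (the −y and +y sides) span the full width; the two side walls fit between them.


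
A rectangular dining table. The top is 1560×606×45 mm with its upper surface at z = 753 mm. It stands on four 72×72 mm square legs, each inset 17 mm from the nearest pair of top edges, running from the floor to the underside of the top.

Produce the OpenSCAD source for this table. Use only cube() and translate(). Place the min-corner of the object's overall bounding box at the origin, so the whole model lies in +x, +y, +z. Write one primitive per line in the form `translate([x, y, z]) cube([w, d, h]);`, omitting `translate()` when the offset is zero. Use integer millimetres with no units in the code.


translate([0, 0, 708]) cube([1560, 606, 45]);
translate([17, 17, 0]) cube([72, 72, 708]);
translate([1471, 17, 0]) cube([72, 72, 708]);
translate([17, 517, 0]) cube([72, 72, 708]);
translate([1471, 517, 0]) cube([72, 72, 708]);


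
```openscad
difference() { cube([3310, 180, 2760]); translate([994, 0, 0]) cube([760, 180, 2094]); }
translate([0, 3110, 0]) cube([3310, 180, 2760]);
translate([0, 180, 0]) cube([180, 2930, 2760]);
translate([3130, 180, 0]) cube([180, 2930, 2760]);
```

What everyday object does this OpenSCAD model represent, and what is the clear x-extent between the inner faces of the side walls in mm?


A single room. The interior width is 2950 mm.

Four walls enclosing a rectangle with a door in the front wall — a room. Outside width 3310 minus two 180 mm walls gives 2950 mm.


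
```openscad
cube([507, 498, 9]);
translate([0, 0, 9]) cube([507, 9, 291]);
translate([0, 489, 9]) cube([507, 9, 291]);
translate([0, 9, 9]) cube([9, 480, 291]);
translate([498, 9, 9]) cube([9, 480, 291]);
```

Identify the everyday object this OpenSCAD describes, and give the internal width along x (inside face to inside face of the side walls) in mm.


An open box. The internal width is 489 mm.

A 507×498 base slab with four walls standing on it — an open box. The base is 507 mm wide and the walls are 9 mm thick, so the internal width is 507 − 2 × 9 = 489 mm.


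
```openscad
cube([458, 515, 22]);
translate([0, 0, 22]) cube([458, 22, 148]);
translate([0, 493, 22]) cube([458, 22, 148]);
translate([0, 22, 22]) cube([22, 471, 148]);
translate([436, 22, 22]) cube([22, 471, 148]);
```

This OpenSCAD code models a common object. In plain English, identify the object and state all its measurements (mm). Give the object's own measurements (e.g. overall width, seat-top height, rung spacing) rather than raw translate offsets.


An open-topped rectangular box: outside dimensions 458×515×170 mm, with a uniform wall and base thickness of 22 mm. The base is a full 458×515 slab on the floor; four walls sit on top of the base. The front and back walls (the −y and +y sides) span the full width; the two side walls fit between them.


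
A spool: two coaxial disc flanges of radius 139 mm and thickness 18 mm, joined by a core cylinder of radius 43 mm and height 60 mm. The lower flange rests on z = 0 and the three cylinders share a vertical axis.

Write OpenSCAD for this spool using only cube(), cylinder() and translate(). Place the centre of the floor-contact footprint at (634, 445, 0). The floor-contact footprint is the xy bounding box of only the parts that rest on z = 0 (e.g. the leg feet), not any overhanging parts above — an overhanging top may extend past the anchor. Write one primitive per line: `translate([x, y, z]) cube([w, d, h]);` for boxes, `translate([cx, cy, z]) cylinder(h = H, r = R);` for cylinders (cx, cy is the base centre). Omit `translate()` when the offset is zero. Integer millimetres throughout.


translate([634, 445, 0]) cylinder(h = 18, r = 139);
translate([634, 445, 18]) cylinder(h = 60, r = 43);
translate([634, 445, 78]) cylinder(h = 18, r = 139);


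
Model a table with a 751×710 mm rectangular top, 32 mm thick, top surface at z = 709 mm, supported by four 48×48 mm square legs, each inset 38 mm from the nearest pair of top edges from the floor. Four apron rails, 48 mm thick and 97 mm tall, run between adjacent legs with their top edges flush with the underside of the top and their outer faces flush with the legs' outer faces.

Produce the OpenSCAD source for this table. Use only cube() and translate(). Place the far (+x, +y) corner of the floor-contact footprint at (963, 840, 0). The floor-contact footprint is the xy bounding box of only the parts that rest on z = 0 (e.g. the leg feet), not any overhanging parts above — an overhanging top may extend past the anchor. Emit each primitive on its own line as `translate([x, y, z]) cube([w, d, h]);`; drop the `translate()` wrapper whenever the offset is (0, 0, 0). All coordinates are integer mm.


// leg_h = 709 - 32 = 677
// apron z = 677 - 97 = 580
translate([250, 168, 677]) cube([751, 710, 32]);
translate([288, 206, 0]) cube([48, 48, 677]);
translate([915, 206, 0]) cube([48, 48, 677]);
translate([288, 792, 0]) cube([48, 48, 677]);
translate([915, 792, 0]) cube([48, 48, 677]);
translate([336, 206, 580]) cube([579, 48, 97]);
translate([336, 792, 580]) cube([579, 48, 97]);
translate([288, 254, 580]) cube([48, 538, 97]);
translate([915, 254, 580]) cube([48, 538, 97]);


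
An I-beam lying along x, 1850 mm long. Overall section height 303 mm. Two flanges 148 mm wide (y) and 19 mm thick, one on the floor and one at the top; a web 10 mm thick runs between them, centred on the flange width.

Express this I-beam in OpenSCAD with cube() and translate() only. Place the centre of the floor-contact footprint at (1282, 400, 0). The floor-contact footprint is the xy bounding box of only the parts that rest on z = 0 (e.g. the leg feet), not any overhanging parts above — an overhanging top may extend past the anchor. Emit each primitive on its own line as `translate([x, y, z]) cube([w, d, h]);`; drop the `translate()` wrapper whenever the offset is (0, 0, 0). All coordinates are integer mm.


translate([357, 326, 0]) cube([1850, 148, 19]);
translate([357, 395, 19]) cube([1850, 10, 265]);
translate([357, 326, 284]) cube([1850, 148, 19]);


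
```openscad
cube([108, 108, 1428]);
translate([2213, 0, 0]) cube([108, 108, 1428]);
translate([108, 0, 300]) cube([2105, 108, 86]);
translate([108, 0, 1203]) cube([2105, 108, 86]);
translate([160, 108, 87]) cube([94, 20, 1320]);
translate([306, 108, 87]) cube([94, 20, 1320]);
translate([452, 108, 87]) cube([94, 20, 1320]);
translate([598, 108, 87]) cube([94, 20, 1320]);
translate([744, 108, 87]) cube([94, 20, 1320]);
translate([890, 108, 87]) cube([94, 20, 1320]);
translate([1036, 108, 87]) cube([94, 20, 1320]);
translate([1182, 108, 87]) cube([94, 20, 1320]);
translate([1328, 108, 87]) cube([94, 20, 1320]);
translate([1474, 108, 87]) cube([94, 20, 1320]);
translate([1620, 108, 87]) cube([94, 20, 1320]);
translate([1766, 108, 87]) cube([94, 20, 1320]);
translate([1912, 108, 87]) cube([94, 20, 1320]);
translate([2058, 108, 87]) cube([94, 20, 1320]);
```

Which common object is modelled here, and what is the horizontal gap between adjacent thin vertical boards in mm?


A fence section. The picket gap is 52 mm.

Two posts, two rails, 14 pickets — a fence section. Span 2105 mm holds 14 pickets of 94 mm with 15 equal gaps: ⌊(2105 − 14·94) / 15⌋ = 52 mm.


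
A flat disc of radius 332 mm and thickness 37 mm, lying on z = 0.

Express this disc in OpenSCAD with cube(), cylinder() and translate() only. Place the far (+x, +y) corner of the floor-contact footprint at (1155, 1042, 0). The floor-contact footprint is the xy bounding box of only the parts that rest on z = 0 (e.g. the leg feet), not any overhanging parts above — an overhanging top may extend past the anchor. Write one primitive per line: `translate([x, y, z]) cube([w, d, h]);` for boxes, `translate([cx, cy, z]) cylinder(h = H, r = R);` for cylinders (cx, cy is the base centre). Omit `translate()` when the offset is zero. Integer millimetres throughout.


translate([823, 710, 0]) cylinder(h = 37, r = 332);


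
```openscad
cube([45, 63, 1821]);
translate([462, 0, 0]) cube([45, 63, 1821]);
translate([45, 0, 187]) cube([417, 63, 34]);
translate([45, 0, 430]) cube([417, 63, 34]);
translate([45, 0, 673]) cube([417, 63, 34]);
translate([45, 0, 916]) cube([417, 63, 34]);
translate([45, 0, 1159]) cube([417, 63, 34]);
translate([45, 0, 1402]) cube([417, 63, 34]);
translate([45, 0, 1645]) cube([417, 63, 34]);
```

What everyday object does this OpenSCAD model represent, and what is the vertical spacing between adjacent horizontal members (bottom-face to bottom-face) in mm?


A ladder. The rung spacing is 243 mm.

Two tall 45×63 posts with 7 short bars between them — a ladder. Adjacent rungs sit at z = 187 and z = 430, so the spacing is 430 − 187 = 243 mm.


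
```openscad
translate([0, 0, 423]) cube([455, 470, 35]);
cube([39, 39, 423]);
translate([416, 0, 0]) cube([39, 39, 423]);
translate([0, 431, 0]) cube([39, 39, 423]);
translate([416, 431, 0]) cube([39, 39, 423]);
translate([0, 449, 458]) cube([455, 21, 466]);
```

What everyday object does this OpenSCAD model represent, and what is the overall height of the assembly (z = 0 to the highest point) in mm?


A chair. The overall height is 924 mm.

A slab on four corner posts with a tall panel at the back — a chair. The seat slab sits at z = 423 with thickness 35, and the 466 mm backrest starts at the seat top, so the overall height is 423 + 35 + 466 = 924 mm.


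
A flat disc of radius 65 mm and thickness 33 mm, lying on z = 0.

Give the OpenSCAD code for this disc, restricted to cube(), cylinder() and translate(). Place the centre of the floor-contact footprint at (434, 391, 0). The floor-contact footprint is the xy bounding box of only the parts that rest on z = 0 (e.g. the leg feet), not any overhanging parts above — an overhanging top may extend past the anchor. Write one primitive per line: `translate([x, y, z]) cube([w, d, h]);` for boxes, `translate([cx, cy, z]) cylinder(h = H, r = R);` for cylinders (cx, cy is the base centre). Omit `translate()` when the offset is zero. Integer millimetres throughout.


translate([434, 391, 0]) cylinder(h = 33, r = 65);


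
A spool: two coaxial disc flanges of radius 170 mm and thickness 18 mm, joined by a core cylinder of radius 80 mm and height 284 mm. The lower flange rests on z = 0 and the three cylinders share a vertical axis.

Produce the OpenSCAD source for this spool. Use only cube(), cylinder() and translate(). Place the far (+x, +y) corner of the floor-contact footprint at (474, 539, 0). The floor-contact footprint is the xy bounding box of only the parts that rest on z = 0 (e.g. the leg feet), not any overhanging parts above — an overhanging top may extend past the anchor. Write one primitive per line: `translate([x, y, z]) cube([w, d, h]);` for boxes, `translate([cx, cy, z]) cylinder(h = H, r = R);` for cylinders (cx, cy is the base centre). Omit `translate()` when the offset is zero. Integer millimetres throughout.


translate([304, 369, 0]) cylinder(h = 18, r = 170);
translate([304, 369, 18]) cylinder(h = 284, r = 80);
translate([304, 369, 302]) cylinder(h = 18, r = 170);


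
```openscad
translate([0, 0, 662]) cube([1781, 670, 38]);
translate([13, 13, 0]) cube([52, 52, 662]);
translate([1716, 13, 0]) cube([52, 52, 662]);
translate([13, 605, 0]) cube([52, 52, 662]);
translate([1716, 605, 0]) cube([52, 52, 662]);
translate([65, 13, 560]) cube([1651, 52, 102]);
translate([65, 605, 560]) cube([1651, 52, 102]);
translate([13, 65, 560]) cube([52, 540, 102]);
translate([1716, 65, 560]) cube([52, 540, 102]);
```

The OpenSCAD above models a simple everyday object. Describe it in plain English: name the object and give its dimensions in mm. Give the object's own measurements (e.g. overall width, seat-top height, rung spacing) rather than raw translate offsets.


A rectangular dining table. The top is 1781×670×38 mm with its upper surface at z = 700 mm. It stands on four 52×52 mm square legs, each inset 13 mm from the nearest pair of top edges, running from the floor to the underside of the top. Four apron rails, 52 mm thick and 102 mm tall, run between adjacent legs with their top edges flush with the underside of the top and their outer faces flush with the legs' outer faces.


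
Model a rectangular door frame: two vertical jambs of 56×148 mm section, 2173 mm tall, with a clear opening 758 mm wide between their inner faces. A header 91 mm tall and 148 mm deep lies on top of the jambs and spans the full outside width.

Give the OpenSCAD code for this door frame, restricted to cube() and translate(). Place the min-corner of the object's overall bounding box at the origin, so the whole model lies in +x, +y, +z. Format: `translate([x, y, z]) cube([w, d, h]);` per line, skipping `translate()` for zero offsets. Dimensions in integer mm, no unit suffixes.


cube([56, 148, 2173]);
translate([814, 0, 0]) cube([56, 148, 2173]);
translate([0, 0, 2173]) cube([870, 148, 91]);


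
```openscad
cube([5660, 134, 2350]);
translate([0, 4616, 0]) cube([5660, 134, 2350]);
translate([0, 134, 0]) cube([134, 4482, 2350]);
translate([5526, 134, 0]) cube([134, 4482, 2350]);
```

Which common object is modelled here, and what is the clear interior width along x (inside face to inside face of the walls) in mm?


A house (or room) frame. The interior width is 5392 mm.

Four 2350 mm walls enclosing a rectangle with no floor or roof — a room or house frame. Outside width is 5660 mm and wall thickness is 134 mm, so the interior width is 5660 − 2 × 134 = 5392 mm.


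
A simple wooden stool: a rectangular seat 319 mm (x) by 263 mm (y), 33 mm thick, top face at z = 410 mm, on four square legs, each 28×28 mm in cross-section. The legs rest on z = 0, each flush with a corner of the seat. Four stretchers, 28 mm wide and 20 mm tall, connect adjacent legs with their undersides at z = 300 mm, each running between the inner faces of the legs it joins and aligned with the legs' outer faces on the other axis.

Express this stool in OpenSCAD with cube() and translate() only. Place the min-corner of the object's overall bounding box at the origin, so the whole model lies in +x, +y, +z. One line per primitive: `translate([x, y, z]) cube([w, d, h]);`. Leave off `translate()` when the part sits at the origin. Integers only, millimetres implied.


// leg_h = 410 - 33 = 377
// stretcher span = 319 - 2*28 = 263
translate([0, 0, 377]) cube([319, 263, 33]);
cube([28, 28, 377]);
translate([291, 0, 0]) cube([28, 28, 377]);
translate([0, 235, 0]) cube([28, 28, 377]);
translate([291, 235, 0]) cube([28, 28, 377]);
translate([28, 0, 300]) cube([263, 28, 20]);
translate([28, 235, 300]) cube([263, 28, 20]);
translate([0, 28, 300]) cube([28, 207, 20]);
translate([291, 28, 300]) cube([28, 207, 20]);


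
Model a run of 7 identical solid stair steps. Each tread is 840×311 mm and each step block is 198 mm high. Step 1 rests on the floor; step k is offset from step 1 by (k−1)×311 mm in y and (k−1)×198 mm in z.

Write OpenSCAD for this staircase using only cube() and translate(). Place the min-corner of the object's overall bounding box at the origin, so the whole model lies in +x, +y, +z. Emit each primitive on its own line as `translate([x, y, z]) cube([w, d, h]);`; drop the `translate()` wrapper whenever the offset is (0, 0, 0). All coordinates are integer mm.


cube([840, 311, 198]);
translate([0, 311, 198]) cube([840, 311, 198]);
translate([0, 622, 396]) cube([840, 311, 198]);
translate([0, 933, 594]) cube([840, 311, 198]);
translate([0, 1244, 792]) cube([840, 311, 198]);
translate([0, 1555, 990]) cube([840, 311, 198]);
translate([0, 1866, 1188]) cube([840, 311, 198]);


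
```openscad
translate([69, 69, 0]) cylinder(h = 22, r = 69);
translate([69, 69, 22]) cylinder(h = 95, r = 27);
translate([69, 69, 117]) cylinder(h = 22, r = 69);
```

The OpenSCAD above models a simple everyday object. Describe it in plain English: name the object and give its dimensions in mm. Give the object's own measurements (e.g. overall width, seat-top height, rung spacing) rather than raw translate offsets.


A spool: two coaxial disc flanges of radius 69 mm and thickness 22 mm, joined by a core cylinder of radius 27 mm and height 95 mm. The lower flange rests on z = 0 and the three cylinders share a vertical axis.


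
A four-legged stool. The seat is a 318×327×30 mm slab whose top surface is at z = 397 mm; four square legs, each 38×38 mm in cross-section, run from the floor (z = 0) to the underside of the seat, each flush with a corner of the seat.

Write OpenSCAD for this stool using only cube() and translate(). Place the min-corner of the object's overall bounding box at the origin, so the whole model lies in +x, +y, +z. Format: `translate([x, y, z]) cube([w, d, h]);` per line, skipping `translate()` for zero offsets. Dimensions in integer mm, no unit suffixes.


// leg_h = 397 - 30 = 367
translate([0, 0, 367]) cube([318, 327, 30]);
cube([38, 38, 367]);
translate([280, 0, 0]) cube([38, 38, 367]);
translate([0, 289, 0]) cube([38, 38, 367]);
translate([280, 289, 0]) cube([38, 38, 367]);


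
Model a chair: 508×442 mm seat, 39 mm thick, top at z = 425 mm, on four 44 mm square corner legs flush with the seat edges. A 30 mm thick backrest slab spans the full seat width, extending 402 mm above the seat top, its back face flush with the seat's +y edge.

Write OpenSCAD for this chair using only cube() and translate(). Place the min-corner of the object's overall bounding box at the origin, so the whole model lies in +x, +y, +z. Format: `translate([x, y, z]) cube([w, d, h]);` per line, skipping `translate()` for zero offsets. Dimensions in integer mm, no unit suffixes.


// leg_h = 425 - 39 = 386
translate([0, 0, 386]) cube([508, 442, 39]);
cube([44, 44, 386]);
translate([464, 0, 0]) cube([44, 44, 386]);
translate([0, 398, 0]) cube([44, 44, 386]);
translate([464, 398, 0]) cube([44, 44, 386]);
translate([0, 412, 425]) cube([508, 30, 402]);


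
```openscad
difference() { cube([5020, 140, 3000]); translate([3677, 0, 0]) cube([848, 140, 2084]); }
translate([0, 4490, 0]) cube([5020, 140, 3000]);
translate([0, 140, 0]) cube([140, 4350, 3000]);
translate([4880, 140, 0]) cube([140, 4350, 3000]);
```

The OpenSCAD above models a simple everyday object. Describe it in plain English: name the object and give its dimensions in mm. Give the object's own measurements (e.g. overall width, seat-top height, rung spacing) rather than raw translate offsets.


A single room: four walls, each 3000 mm tall and 140 mm thick, enclosing an outside footprint 5020×4630 mm (x × y), no floor or roof. The front and back walls (−y and +y sides) run the full x-width; the side walls fit between their inner faces. A door opening 848 mm wide and 2084 mm tall is cut through the front wall from the floor up, its −x edge 3677 mm from the wall's −x end.


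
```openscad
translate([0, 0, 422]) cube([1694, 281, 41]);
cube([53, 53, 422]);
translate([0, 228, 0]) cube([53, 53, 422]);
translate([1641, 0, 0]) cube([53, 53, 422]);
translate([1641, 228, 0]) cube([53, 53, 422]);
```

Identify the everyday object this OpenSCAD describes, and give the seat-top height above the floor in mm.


A bench. The seat-top height is 463 mm.

A long slab on four corner posts — a bench. The slab sits at z = 422 with thickness 41, so the top is 422 + 41 = 463 mm.


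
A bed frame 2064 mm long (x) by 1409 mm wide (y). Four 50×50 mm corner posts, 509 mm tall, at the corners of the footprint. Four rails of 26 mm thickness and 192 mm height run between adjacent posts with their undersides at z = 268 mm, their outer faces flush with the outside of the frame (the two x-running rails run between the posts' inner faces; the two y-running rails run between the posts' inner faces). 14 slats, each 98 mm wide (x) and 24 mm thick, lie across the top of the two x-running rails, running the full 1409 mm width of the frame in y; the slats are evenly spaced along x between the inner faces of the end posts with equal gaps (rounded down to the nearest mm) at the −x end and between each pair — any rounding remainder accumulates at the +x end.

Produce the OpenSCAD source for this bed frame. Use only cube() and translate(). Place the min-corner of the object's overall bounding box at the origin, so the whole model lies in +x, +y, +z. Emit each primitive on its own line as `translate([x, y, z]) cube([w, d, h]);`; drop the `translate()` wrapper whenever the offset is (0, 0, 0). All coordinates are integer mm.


cube([50, 50, 509]);
translate([0, 1359, 0]) cube([50, 50, 509]);
translate([2014, 0, 0]) cube([50, 50, 509]);
translate([2014, 1359, 0]) cube([50, 50, 509]);
translate([50, 0, 268]) cube([1964, 26, 192]);
translate([50, 1383, 268]) cube([1964, 26, 192]);
translate([0, 50, 268]) cube([26, 1309, 192]);
translate([2038, 50, 268]) cube([26, 1309, 192]);
translate([89, 0, 460]) cube([98, 1409, 24]);
translate([226, 0, 460]) cube([98, 1409, 24]);
translate([363, 0, 460]) cube([98, 1409, 24]);
translate([500, 0, 460]) cube([98, 1409, 24]);
translate([637, 0, 460]) cube([98, 1409, 24]);
translate([774, 0, 460]) cube([98, 1409, 24]);
translate([911, 0, 460]) cube([98, 1409, 24]);
translate([1048, 0, 460]) cube([98, 1409, 24]);
translate([1185, 0, 460]) cube([98, 1409, 24]);
translate([1322, 0, 460]) cube([98, 1409, 24]);
translate([1459, 0, 460]) cube([98, 1409, 24]);
translate([1596, 0, 460]) cube([98, 1409, 24]);
translate([1733, 0, 460]) cube([98, 1409, 24]);
translate([1870, 0, 460]) cube([98, 1409, 24]);


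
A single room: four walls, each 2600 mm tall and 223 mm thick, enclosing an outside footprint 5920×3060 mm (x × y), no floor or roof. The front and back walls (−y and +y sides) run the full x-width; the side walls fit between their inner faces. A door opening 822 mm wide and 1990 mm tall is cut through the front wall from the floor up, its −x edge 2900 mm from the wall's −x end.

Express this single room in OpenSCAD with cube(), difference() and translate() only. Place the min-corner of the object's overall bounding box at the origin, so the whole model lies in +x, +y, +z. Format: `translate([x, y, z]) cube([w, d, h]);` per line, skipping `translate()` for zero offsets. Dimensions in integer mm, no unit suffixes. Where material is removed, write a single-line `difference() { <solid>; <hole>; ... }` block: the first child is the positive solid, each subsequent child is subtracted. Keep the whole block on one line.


difference() { cube([5920, 223, 2600]); translate([2900, 0, 0]) cube([822, 223, 1990]); }
translate([0, 2837, 0]) cube([5920, 223, 2600]);
translate([0, 223, 0]) cube([223, 2614, 2600]);
translate([5697, 223, 0]) cube([223, 2614, 2600]);


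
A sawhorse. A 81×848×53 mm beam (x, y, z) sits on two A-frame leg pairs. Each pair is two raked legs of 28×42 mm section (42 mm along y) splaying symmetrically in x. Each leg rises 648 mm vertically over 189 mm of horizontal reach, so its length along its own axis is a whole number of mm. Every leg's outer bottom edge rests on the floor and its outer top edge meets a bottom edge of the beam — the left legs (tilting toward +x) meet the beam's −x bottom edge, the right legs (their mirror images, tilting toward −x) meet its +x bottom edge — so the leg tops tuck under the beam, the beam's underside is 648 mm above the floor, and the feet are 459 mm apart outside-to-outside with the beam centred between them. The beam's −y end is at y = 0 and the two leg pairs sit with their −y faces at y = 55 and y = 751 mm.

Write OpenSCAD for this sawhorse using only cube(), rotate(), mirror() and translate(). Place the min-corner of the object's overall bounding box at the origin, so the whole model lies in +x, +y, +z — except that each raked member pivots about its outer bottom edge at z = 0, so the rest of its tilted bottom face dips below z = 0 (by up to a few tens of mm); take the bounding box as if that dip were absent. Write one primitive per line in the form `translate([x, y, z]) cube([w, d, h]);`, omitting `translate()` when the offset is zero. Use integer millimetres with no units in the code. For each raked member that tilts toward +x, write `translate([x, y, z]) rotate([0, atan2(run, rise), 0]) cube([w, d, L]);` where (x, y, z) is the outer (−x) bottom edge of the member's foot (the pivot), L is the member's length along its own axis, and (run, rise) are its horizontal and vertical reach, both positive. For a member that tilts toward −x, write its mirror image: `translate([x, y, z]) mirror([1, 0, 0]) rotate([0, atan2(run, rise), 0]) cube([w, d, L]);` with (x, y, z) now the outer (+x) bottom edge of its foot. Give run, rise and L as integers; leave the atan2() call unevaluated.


translate([189, 0, 648]) cube([81, 848, 53]);
translate([0, 55, 0]) rotate([0, atan2(189, 648), 0]) cube([28, 42, 675]);
translate([459, 55, 0]) mirror([1, 0, 0]) rotate([0, atan2(189, 648), 0]) cube([28, 42, 675]);
translate([0, 751, 0]) rotate([0, atan2(189, 648), 0]) cube([28, 42, 675]);
translate([459, 751, 0]) mirror([1, 0, 0]) rotate([0, atan2(189, 648), 0]) cube([28, 42, 675]);


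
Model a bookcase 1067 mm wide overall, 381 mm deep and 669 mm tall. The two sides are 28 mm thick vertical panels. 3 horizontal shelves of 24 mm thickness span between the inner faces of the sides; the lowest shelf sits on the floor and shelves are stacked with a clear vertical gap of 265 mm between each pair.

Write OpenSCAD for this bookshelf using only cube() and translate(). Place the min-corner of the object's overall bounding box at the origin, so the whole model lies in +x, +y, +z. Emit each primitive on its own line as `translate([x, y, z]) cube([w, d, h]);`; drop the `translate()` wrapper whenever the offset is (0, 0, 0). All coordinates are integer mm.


cube([28, 381, 669]);
translate([1039, 0, 0]) cube([28, 381, 669]);
translate([28, 0, 0]) cube([1011, 381, 24]);
translate([28, 0, 289]) cube([1011, 381, 24]);
translate([28, 0, 578]) cube([1011, 381, 24]);


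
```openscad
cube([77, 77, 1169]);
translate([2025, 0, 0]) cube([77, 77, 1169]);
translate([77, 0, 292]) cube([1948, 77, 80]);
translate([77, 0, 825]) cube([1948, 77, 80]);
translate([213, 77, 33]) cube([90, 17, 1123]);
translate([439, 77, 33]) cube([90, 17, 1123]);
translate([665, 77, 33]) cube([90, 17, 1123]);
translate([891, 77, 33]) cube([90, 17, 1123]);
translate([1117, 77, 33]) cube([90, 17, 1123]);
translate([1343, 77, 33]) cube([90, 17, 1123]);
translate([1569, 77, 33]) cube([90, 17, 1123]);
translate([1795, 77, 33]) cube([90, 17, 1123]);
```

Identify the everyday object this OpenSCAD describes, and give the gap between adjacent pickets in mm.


A fence section. The picket gap is 136 mm.

Two posts, two rails, 8 pickets — a fence section. Span 1948 mm holds 8 pickets of 90 mm with 9 equal gaps: ⌊(1948 − 8·90) / 9⌋ = 136 mm.


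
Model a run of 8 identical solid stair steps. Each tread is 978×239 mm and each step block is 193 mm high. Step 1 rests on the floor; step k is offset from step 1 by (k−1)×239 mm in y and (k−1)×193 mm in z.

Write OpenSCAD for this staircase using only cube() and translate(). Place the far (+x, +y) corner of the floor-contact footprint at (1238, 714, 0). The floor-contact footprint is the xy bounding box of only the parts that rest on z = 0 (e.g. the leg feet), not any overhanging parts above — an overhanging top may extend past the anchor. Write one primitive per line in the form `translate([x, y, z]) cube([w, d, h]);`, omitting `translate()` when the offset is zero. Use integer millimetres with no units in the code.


translate([260, 475, 0]) cube([978, 239, 193]);
translate([260, 714, 193]) cube([978, 239, 193]);
translate([260, 953, 386]) cube([978, 239, 193]);
translate([260, 1192, 579]) cube([978, 239, 193]);
translate([260, 1431, 772]) cube([978, 239, 193]);
translate([260, 1670, 965]) cube([978, 239, 193]);
translate([260, 1909, 1158]) cube([978, 239, 193]);
translate([260, 2148, 1351]) cube([978, 239, 193]);


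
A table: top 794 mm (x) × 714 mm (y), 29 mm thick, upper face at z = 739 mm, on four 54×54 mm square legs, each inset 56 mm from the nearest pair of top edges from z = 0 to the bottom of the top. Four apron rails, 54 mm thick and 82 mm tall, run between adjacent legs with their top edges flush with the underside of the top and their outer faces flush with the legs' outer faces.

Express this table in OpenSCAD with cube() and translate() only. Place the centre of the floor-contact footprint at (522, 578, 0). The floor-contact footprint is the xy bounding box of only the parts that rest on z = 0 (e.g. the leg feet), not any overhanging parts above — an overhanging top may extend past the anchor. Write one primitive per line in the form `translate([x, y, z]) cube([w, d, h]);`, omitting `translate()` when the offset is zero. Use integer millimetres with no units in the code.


translate([125, 221, 710]) cube([794, 714, 29]);
translate([181, 277, 0]) cube([54, 54, 710]);
translate([809, 277, 0]) cube([54, 54, 710]);
translate([181, 825, 0]) cube([54, 54, 710]);
translate([809, 825, 0]) cube([54, 54, 710]);
translate([235, 277, 628]) cube([574, 54, 82]);
translate([235, 825, 628]) cube([574, 54, 82]);
translate([181, 331, 628]) cube([54, 494, 82]);
translate([809, 331, 628]) cube([54, 494, 82]);


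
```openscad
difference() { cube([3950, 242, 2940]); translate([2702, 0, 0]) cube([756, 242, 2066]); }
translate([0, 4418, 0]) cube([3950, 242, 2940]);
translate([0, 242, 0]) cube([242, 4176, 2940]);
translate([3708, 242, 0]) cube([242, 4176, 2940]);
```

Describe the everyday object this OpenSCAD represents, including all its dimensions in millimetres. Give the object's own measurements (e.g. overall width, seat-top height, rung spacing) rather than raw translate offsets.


A single room: four walls, each 2940 mm tall and 242 mm thick, enclosing an outside footprint 3950×4660 mm (x × y), no floor or roof. The front and back walls (−y and +y sides) run the full x-width; the side walls fit between their inner faces. A door opening 756 mm wide and 2066 mm tall is cut through the front wall from the floor up, its −x edge 2702 mm from the wall's −x end.


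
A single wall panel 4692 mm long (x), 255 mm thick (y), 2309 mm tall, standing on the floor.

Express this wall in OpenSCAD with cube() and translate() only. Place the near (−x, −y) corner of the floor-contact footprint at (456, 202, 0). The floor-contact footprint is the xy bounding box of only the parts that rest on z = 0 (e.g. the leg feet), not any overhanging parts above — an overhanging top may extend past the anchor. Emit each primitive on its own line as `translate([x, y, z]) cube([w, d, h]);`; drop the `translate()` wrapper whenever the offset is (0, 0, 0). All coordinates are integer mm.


translate([456, 202, 0]) cube([4692, 255, 2309]);


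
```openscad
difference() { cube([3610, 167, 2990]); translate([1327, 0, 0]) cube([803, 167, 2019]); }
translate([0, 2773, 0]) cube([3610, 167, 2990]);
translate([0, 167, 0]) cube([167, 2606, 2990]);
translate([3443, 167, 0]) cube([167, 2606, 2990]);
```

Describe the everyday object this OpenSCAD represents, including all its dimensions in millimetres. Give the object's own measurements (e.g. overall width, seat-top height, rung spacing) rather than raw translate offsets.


A single room: four walls, each 2990 mm tall and 167 mm thick, enclosing an outside footprint 3610×2940 mm (x × y), no floor or roof. The front and back walls (−y and +y sides) run the full x-width; the side walls fit between their inner faces. A door opening 803 mm wide and 2019 mm tall is cut through the front wall from the floor up, its −x edge 1327 mm from the wall's −x end.


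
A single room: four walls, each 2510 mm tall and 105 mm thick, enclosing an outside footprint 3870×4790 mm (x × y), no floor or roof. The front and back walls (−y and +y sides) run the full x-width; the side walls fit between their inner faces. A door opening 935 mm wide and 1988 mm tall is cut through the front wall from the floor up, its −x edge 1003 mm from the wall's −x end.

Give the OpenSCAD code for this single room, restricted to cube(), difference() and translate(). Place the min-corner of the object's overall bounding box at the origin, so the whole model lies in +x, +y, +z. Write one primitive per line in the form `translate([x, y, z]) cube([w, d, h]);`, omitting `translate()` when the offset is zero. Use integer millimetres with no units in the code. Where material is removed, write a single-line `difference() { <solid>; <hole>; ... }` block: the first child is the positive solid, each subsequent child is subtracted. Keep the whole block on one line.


difference() { cube([3870, 105, 2510]); translate([1003, 0, 0]) cube([935, 105, 1988]); }
translate([0, 4685, 0]) cube([3870, 105, 2510]);
translate([0, 105, 0]) cube([105, 4580, 2510]);
translate([3765, 105, 0]) cube([105, 4580, 2510]);


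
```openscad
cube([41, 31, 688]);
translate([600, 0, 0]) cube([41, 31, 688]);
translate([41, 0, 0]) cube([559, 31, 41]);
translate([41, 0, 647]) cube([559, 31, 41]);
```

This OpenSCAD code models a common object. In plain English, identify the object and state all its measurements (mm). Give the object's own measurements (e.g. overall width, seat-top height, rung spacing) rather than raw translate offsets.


A rectangular picture frame lying in the x–z plane (depth along y). The opening is 559 mm wide (x) by 606 mm tall (z), surrounded by a border 41 mm wide on all four sides. The frame is 31 mm deep and is made of two full-height vertical stiles with two horizontal rails fitted between them.


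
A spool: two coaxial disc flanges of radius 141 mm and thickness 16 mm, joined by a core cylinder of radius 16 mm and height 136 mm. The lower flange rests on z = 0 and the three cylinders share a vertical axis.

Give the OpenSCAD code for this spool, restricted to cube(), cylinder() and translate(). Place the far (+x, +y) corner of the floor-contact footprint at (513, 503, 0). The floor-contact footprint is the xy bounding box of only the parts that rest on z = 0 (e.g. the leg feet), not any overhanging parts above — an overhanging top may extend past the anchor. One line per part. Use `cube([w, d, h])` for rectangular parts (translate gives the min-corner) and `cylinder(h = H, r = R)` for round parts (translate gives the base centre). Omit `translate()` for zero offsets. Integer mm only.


translate([372, 362, 0]) cylinder(h = 16, r = 141);
translate([372, 362, 16]) cylinder(h = 136, r = 16);
translate([372, 362, 152]) cylinder(h = 16, r = 141);


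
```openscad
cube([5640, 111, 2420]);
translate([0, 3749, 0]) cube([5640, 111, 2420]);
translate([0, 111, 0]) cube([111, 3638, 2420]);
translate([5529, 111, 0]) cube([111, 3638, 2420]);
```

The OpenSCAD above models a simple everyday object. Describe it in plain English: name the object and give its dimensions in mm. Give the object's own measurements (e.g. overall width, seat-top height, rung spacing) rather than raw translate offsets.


The wall frame of a small rectangular building: four walls, each 2420 mm tall and 111 mm thick, enclosing a footprint 5640 mm (x) by 3860 mm (y) outside-to-outside, with no floor or roof. The front and back walls (the −y and +y sides) span the full width; the two side walls fit between them.


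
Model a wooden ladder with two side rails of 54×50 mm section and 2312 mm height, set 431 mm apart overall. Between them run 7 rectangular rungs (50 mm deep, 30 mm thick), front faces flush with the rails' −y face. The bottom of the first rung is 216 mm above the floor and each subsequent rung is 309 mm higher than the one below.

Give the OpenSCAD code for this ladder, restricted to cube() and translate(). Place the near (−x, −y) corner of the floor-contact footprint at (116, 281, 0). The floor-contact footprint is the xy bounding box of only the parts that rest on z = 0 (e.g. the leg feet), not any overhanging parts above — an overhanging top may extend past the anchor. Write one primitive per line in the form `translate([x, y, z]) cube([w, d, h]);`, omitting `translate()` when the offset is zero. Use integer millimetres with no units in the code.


// rung span = 431 - 2*54 = 323
// rung[k] z = 216 + k*309
translate([116, 281, 0]) cube([54, 50, 2312]);
translate([493, 281, 0]) cube([54, 50, 2312]);
translate([170, 281, 216]) cube([323, 50, 30]);
translate([170, 281, 525]) cube([323, 50, 30]);
translate([170, 281, 834]) cube([323, 50, 30]);
translate([170, 281, 1143]) cube([323, 50, 30]);
translate([170, 281, 1452]) cube([323, 50, 30]);
translate([170, 281, 1761]) cube([323, 50, 30]);
translate([170, 281, 2070]) cube([323, 50, 30]);


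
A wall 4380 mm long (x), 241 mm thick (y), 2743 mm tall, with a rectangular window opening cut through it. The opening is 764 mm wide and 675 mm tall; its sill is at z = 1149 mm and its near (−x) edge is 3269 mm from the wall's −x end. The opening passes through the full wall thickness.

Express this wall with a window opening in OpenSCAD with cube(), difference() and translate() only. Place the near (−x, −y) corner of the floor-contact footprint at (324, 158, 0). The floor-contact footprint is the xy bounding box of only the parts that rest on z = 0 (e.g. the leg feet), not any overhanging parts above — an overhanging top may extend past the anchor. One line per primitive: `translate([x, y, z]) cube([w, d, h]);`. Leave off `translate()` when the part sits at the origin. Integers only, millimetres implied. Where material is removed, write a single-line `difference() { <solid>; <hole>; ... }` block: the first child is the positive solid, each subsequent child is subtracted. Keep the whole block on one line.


difference() { translate([324, 158, 0]) cube([4380, 241, 2743]); translate([3593, 158, 1149]) cube([764, 241, 675]); }


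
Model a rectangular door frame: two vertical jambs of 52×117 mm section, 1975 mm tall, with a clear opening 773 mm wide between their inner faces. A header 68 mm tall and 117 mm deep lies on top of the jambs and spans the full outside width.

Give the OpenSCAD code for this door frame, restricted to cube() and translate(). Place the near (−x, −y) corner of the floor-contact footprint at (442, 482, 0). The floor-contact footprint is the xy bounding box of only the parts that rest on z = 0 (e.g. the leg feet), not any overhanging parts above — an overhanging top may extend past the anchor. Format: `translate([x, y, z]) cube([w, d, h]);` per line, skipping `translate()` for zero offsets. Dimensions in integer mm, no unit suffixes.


translate([442, 482, 0]) cube([52, 117, 1975]);
translate([1267, 482, 0]) cube([52, 117, 1975]);
translate([442, 482, 1975]) cube([877, 117, 68]);


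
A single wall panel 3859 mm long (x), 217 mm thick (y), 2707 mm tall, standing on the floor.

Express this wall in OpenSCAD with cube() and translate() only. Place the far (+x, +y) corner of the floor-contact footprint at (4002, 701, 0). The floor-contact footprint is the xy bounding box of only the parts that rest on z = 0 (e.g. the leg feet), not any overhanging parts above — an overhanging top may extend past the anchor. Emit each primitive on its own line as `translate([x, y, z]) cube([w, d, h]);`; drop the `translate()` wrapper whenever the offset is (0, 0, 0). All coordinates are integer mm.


translate([143, 484, 0]) cube([3859, 217, 2707]);


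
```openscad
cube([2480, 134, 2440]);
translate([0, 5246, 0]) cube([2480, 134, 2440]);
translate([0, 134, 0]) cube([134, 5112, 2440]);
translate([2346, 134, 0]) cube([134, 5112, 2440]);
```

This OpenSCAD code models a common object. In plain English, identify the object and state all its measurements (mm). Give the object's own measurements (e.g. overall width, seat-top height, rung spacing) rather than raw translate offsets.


The wall frame of a small rectangular building: four walls, each 2440 mm tall and 134 mm thick, enclosing a footprint 2480 mm (x) by 5380 mm (y) outside-to-outside, with no floor or roof. The front and back walls (the −y and +y sides) span the full width; the two side walls fit between them.
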